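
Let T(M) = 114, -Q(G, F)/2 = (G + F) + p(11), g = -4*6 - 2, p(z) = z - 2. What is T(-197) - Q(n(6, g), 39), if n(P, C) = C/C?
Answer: 212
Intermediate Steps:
p(z) = -2 + z
g = -26 (g = -24 - 2 = -26)
n(P, C) = 1
Q(G, F) = -18 - 2*F - 2*G (Q(G, F) = -2*((G + F) + (-2 + 11)) = -2*((F + G) + 9) = -2*(9 + F + G) = -18 - 2*F - 2*G)
T(-197) - Q(n(6, g), 39) = 114 - (-18 - 2*39 - 2*1) = 114 - (-18 - 78 - 2) = 114 - 1*(-98) = 114 + 98 = 212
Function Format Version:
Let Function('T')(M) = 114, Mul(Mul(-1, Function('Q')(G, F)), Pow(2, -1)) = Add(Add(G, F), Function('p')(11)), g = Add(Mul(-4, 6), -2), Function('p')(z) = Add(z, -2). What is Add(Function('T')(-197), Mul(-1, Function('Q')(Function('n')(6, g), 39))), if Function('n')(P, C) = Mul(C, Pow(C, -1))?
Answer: 212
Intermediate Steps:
Function('p')(z) = Add(-2, z)
g = -26 (g = Add(-24, -2) = -26)
Function('n')(P, C) = 1
Function('Q')(G, F) = Add(-18, Mul(-2, F), Mul(-2, G)) (Function('Q')(G, F) = Mul(-2, Add(Add(G, F), Add(-2, 11))) = Mul(-2, Add(Add(F, G), 9)) = Mul(-2, Add(9, F, G)) = Add(-18, Mul(-2, F), Mul(-2, G)))
Add(Function('T')(-197), Mul(-1, Function('Q')(Function('n')(6, g), 39))) = Add(114, Mul(-1, Add(-18, Mul(-2, 39), Mul(-2, 1)))) = Add(114, Mul(-1, Add(-18, -78, -2))) = Add(114, Mul(-1, -98)) = Add(114, 98) = 212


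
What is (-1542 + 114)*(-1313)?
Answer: 1874964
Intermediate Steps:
(-1542 + 114)*(-1313) = -1428*(-1313) = 1874964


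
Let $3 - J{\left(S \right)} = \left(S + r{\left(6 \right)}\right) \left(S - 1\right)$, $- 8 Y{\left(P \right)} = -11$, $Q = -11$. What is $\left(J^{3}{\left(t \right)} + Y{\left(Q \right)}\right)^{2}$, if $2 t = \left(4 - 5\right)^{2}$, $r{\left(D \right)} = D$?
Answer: $\frac{246898369}{4096} \approx 60278.0$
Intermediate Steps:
$Y{\left(P \right)} = \frac{11}{8}$ ($Y{\left(P \right)} = \left(- \frac{1}{8}\right) \left(-11\right) = \frac{11}{8}$)
$t = \frac{1}{2}$ ($t = \frac{\left(4 - 5\right)^{2}}{2} = \frac{\left(-1\right)^{2}}{2} = \frac{1}{2} \cdot 1 = \frac{1}{2} \approx 0.5$)
$J{\left(S \right)} = 3 - \left(-1 + S\right) \left(6 + S\right)$ ($J{\left(S \right)} = 3 - \left(S + 6\right) \left(S - 1\right) = 3 - \left(6 + S\right) \left(-1 + S\right) = 3 - \left(-1 + S\right) \left(6 + S\right)$)
$\left(J^{3}{\left(t \right)} + Y{\left(Q \right)}\right)^{2} = \left(\left(9 - \left(\frac{1}{2}\right)^{2} - \frac{5}{2}\right)^{3} + \frac{11}{8}\right)^{2} = \left(\left(9 - \frac{1}{4} - \frac{5}{2}\right)^{3} + \frac{11}{8}\right)^{2} = \left(\left(\frac{25}{4}\right)^{3} + \frac{11}{8}\right)^{2} = \left(\frac{15625}{64} + \frac{11}{8}\right)^{2} = \left(\frac{15713}{64}\right)^{2} = \frac{246898369}{4096}$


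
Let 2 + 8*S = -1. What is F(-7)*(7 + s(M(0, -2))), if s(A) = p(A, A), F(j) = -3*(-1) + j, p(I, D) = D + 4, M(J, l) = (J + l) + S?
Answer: -69/2 ≈ -34.500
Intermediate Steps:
S = -3/8 (S = -¼ + (⅛)*(-1) = -¼ - ⅛ = -3/8 ≈ -0.37500)
M(J, l) = -3/8 + J + l (M(J, l) = (J + l) - 3/8 = -3/8 + J + l)
p(I, D) = 4 + D
F(j) = 3 + j
s(A) = 4 + A
F(-7)*(7 + s(M(0, -2))) = (3 - 7)*(7 + (4 + (-3/8 + 0 - 2))) = -4*(7 + (4 - 19/8)) = -4*(7 + 13/8) = -4*69/8 = -69/2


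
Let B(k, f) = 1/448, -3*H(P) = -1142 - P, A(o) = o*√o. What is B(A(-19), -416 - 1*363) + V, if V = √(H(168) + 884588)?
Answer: 1/448 + √7965222/3 ≈ 940.76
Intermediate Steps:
A(o) = o^(3/2)
H(P) = 1142/3 + P/3 (H(P) = -(-1142 - P)/3 = 1142/3 + P/3)
V = √7965222/3 (V = √((1142/3 + (⅓)*168) + 884588) = √((1142/3 + 56) + 884588) = √(1310/3 + 884588) = √(2655074/3) = √7965222/3 ≈ 940.76)
B(k, f) = 1/448
B(A(-19), -416 - 1*363) + V = 1/448 + √7965222/3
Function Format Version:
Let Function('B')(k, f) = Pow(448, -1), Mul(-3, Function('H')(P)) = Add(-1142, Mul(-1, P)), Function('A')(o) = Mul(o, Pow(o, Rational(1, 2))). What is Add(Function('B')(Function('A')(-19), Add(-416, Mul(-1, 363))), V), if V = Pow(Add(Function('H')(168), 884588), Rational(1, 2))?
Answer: Add(Rational(1, 448), Mul(Rational(1, 3), Pow(7965222, Rational(1, 2)))) ≈ 940.76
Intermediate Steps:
Function('A')(o) = Pow(o, Rational(3, 2))
Function('H')(P) = Add(Rational(1142, 3), Mul(Rational(1, 3), P)) (Function('H')(P) = Mul(Rational(-1, 3), Add(-1142, Mul(-1, P))) = Add(Rational(1142, 3), Mul(Rational(1, 3), P)))
V = Mul(Rational(1, 3), Pow(7965222, Rational(1, 2))) (V = Pow(Add(Add(Rational(1142, 3), Mul(Rational(1, 3), 168)), 884588), Rational(1, 2)) = Pow(Add(Add(Rational(1142, 3), 56), 884588), Rational(1, 2)) = Pow(Add(Rational(1310, 3), 884588), Rational(1, 2)) = Pow(Rational(2655074, 3), Rational(1, 2)) = Mul(Rational(1, 3), Pow(7965222, Rational(1, 2))) ≈ 940.76)
Function('B')(k, f) = Rational(1, 448)
Add(Function('B')(Function('A')(-19), Add(-416, Mul(-1, 363))), V) = Add(Rational(1, 448), Mul(Rational(1, 3), Pow(7965222, Rational(1, 2))))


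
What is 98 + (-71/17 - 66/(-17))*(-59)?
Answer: 1961/17 ≈ 115.35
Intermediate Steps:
98 + (-71/17 - 66/(-17))*(-59) = 98 + (-71*1/17 - 66*(-1/17))*(-59) = 98 + (-71/17 + 66/17)*(-59) = 98 - 5/17*(-59) = 98 + 295/17 = 1961/17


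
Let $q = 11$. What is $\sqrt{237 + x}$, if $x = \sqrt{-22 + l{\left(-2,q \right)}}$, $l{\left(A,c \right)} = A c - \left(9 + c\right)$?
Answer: $\sqrt{237 + 8 i} \approx 15.397 + 0.25979 i$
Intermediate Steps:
$l{\left(A,c \right)} = -9 - c + A c$
$x = 8 i$ ($x = \sqrt{-22 - 42} = \sqrt{-64} = 8 i \approx 8.0 i$)
$\sqrt{237 + x} = \sqrt{237 + 8 i}$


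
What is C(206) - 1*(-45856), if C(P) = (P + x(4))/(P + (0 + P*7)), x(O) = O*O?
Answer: 37785455/824 ≈ 45856.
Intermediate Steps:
x(O) = O**2
C(P) = (16 + P)/(8*P) (C(P) = (P + 4**2)/(P + (0 + P*7)) = (P + 16)/(P + (0 + 7*P)) = (16 + P)/(P + 7*P) = (16 + P)/((8*P)) = (16 + P)*(1/(8*P)) = (16 + P)/(8*P))
C(206) - 1*(-45856) = (1/8)*(16 + 206)/206 - 1*(-45856) = (1/8)*(1/206)*222 + 45856 = 111/824 + 45856 = 37785455/824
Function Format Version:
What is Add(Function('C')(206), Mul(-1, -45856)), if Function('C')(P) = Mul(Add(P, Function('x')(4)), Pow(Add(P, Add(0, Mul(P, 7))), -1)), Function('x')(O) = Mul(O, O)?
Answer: Rational(37785455, 824) ≈ 45856.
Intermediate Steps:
Function('x')(O) = Pow(O, 2)
Function('C')(P) = Mul(Rational(1, 8), Pow(P, -1), Add(16, P)) (Function('C')(P) = Mul(Add(P, Pow(4, 2)), Pow(Add(P, Add(0, Mul(P, 7))), -1)) = Mul(Add(P, 16), Pow(Add(P, Add(0, Mul(7, P))), -1)) = Mul(Add(16, P), Pow(Add(P, Mul(7, P)), -1)) = Mul(Add(16, P), Pow(Mul(8, P), -1)) = Mul(Add(16, P), Mul(Rational(1, 8), Pow(P, -1))) = Mul(Rational(1, 8), Pow(P, -1), Add(16, P)))
Add(Function('C')(206), Mul(-1, -45856)) = Add(Mul(Rational(1, 8), Pow(206, -1), Add(16, 206)), Mul(-1, -45856)) = Add(Mul(Rational(1, 8), Rational(1, 206), 222), 45856) = Add(Rational(111, 824), 45856) = Rational(37785455, 824)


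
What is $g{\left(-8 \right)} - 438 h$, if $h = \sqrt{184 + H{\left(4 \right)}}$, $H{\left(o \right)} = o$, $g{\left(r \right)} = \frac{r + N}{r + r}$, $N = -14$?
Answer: $\frac{11}{8} - 876 \sqrt{47} \approx -6004.2$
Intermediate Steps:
$g{\left(r \right)} = \frac{-14 + r}{2 r}$ ($g{\left(r \right)} = \frac{r - 14}{r + r} = \frac{-14 + r}{2 r}$)
$h = 2 \sqrt{47}$ ($h = \sqrt{184 + 4} = \sqrt{188} = 2 \sqrt{47} \approx 13.711$)
$g{\left(-8 \right)} - 438 h = \frac{-14 - 8}{2 \left(-8\right)} - 438 \cdot 2 \sqrt{47} = \frac{1}{2} \left(- \frac{1}{8}\right) \left(-22\right) - 876 \sqrt{47} = \frac{11}{8} - 876 \sqrt{47}$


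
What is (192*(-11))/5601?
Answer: -704/1867 ≈ -0.37708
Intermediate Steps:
(192*(-11))/5601 = -2112*1/5601 = -704/1867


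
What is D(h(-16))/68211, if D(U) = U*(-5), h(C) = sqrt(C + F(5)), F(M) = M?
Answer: -5*I*sqrt(11)/68211 ≈ -0.00024312*I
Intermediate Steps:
h(C) = sqrt(5 + C) (h(C) = sqrt(C + 5) = sqrt(5 + C))
D(U) = -5*U
D(h(-16))/68211 = -5*sqrt(5 - 16)/68211 = -5*I*sqrt(11)*(1/68211) = -5*I*sqrt(11)/68211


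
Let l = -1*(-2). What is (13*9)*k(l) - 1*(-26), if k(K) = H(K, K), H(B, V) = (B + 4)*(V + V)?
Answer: 2834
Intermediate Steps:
l = 2
H(B, V) = 2*V*(4 + B) (H(B, V) = (4 + B)*(2*V) = 2*V*(4 + B))
k(K) = 2*K*(4 + K)
(13*9)*k(l) - 1*(-26) = (13*9)*(2*2*(4 + 2)) - 1*(-26) = 117*(2*2*6) + 26 = 117*24 + 26 = 2808 + 26 = 2834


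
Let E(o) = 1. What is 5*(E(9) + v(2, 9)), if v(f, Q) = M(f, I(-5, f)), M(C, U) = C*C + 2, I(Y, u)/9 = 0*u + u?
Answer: 35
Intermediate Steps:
I(Y, u) = 9*u (I(Y, u) = 9*(0*u + u) = 9*(0 + u) = 9*u)
M(C, U) = 2 + C**2 (M(C, U) = C**2 + 2 = 2 + C**2)
v(f, Q) = 2 + f**2
5*(E(9) + v(2, 9)) = 5*(1 + (2 + 2**2)) = 5*(1 + (2 + 4)) = 5*(1 + 6) = 5*7 = 35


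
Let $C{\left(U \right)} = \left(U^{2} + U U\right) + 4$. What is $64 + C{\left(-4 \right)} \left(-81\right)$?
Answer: $-2852$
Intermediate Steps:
$C{\left(U \right)} = 4 + 2 U^{2}$ ($C{\left(U \right)} = \left(U^{2} + U^{2}\right) + 4 = 2 U^{2} + 4 = 4 + 2 U^{2}$)
$64 + C{\left(-4 \right)} \left(-81\right) = 64 + \left(4 + 2 \left(-4\right)^{2}\right) \left(-81\right) = 64 + \left(4 + 2 \cdot 16\right) \left(-81\right) = 64 + \left(4 + 32\right) \left(-81\right) = 64 + 36 \left(-81\right) = 64 - 2916 = -2852$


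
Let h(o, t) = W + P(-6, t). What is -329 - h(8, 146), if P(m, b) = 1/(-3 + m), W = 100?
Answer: -3860/9 ≈ -428.89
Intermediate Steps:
h(o, t) = 899/9 (h(o, t) = 100 + 1/(-3 - 6) = 100 + 1/(-9) = 100 - ⅑ = 899/9)
-329 - h(8, 146) = -329 - 1*899/9 = -329 - 899/9 = -3860/9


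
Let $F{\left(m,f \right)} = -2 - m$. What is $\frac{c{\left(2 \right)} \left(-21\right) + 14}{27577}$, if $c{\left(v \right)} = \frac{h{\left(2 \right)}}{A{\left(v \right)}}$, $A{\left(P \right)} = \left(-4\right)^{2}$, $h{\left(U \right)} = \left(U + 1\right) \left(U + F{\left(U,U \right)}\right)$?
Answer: $\frac{175}{220616} \approx 0.00079323$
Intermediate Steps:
$h{\left(U \right)} = -2 - 2 U$ ($h{\left(U \right)} = \left(U + 1\right) \left(U - \left(2 + U\right)\right) = \left(1 + U\right) \left(-2\right) = -2 - 2 U$)
$A{\left(P \right)} = 16$
$c{\left(v \right)} = - \frac{3}{8}$ ($c{\left(v \right)} = \frac{-2 - 4}{16} = \left(-2 - 4\right) \frac{1}{16} = \left(-6\right) \frac{1}{16} = - \frac{3}{8}$)
$\frac{c{\left(2 \right)} \left(-21\right) + 14}{27577} = \frac{\left(- \frac{3}{8}\right) \left(-21\right) + 14}{27577} = \left(\frac{63}{8} + 14\right) \frac{1}{27577} = \frac{175}{8} \cdot \frac{1}{27577} = \frac{175}{220616}$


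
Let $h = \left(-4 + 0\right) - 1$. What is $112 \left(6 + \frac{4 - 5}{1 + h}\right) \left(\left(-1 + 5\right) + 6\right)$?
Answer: $7000$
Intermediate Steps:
$h = -5$ ($h = -4 - 1 = -5$)
$112 \left(6 + \frac{4 - 5}{1 + h}\right) \left(\left(-1 + 5\right) + 6\right) = 112 \left(6 + \frac{4 - 5}{1 - 5}\right) \left(\left(-1 + 5\right) + 6\right) = 112 \left(6 - \frac{1}{-4}\right) \left(4 + 6\right) = 112 \left(6 - - \frac{1}{4}\right) 10 = 112 \left(6 + \frac{1}{4}\right) 10 = 112 \cdot \frac{25}{4} \cdot 10 = 112 \cdot \frac{125}{2} = 7000$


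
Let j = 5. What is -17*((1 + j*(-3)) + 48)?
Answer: -578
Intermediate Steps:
-17*((1 + j*(-3)) + 48) = -17*((1 + 5*(-3)) + 48) = -17*((1 - 15) + 48) = -17*(-14 + 48) = -17*34 = -578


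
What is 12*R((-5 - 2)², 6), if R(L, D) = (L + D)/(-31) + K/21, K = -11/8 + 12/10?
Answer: -6631/310 ≈ -21.390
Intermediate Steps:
K = -7/40 (K = -11*⅛ + 12*(⅒) = -11/8 + 6/5 = -7/40 ≈ -0.17500)
R(L, D) = -1/120 - D/31 - L/31 (R(L, D) = (L + D)/(-31) - 7/40/21 = (D + L)*(-1/31) - 7/40*1/21 = (-D/31 - L/31) - 1/120 = -1/120 - D/31 - L/31)
12*R((-5 - 2)², 6) = 12*(-1/120 - 1/31*6 - (-5 - 2)²/31) = 12*(-1/120 - 6/31 - 1/31*(-7)²) = 12*(-1/120 - 6/31 - 1/31*49) = 12*(-1/120 - 6/31 - 49/31) = 12*(-6631/3720) = -6631/310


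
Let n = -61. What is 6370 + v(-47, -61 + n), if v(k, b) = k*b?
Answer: 12104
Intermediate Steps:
v(k, b) = b*k
6370 + v(-47, -61 + n) = 6370 + (-61 - 61)*(-47) = 6370 - 122*(-47) = 6370 + 5734 = 12104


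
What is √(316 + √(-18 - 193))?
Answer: √(316 + I*√211) ≈ 17.781 + 0.4085*I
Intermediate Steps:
√(316 + √(-18 - 193)) = √(316 + √(-211)) = √(316 + I*√211)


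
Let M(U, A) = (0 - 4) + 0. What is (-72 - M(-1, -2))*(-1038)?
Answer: 70584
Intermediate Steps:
M(U, A) = -4 (M(U, A) = -4 + 0 = -4)
(-72 - M(-1, -2))*(-1038) = (-72 - 1*(-4))*(-1038) = (-72 + 4)*(-1038) = -68*(-1038) = 70584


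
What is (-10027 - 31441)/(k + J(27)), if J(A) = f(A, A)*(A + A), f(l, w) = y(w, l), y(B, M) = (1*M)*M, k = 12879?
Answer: -41468/52245 ≈ -0.79372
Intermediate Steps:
y(B, M) = M² (y(B, M) = M*M = M²)
f(l, w) = l²
J(A) = 2*A³ (J(A) = A²*(A + A) = A²*(2*A) = 2*A³)
(-10027 - 31441)/(k + J(27)) = (-10027 - 31441)/(12879 + 2*27³) = -41468/(12879 + 2*19683) = -41468/(12879 + 39366) = -41468/52245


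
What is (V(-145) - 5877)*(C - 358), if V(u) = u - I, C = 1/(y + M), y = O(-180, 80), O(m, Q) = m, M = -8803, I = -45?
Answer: 19221523955/8983 ≈ 2.1398e+6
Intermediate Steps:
y = -180
C = -1/8983 (C = 1/(-180 - 8803) = 1/(-8983) = -1/8983 ≈ -0.00011132)
V(u) = 45 + u (V(u) = u - 1*(-45) = u + 45 = 45 + u)
(V(-145) - 5877)*(C - 358) = ((45 - 145) - 5877)*(-1/8983 - 358) = (-100 - 5877)*(-3215915/8983) = -5977*(-3215915/8983) = 19221523955/8983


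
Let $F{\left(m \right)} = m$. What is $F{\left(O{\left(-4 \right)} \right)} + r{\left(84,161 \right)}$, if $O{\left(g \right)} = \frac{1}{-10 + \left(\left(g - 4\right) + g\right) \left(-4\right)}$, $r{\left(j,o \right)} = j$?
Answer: $\frac{3193}{38} \approx 84.026$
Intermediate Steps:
$O{\left(g \right)} = \frac{1}{6 - 8 g}$ ($O{\left(g \right)} = \frac{1}{-10 + \left(\left(g - 4\right) + g\right) \left(-4\right)} = \frac{1}{-10 + \left(\left(-4 + g\right) + g\right) \left(-4\right)} = \frac{1}{-10 + \left(-4 + 2 g\right) \left(-4\right)} = \frac{1}{-10 - \left(-16 + 8 g\right)} = \frac{1}{6 - 8 g}$)
$F{\left(O{\left(-4 \right)} \right)} + r{\left(84,161 \right)} = - \frac{1}{-6 + 8 \left(-4\right)} + 84 = - \frac{1}{-6 - 32} + 84 = - \frac{1}{-38} + 84 = \left(-1\right) \left(- \frac{1}{38}\right) + 84 = \frac{1}{38} + 84 = \frac{3193}{38}$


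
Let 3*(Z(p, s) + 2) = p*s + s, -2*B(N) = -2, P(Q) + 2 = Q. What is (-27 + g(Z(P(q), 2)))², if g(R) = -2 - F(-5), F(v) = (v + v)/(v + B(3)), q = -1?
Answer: 3969/4 ≈ 992.25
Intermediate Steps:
P(Q) = -2 + Q
B(N) = 1 (B(N) = -½*(-2) = 1)
F(v) = 2*v/(1 + v) (F(v) = (v + v)/(v + 1) = (2*v)/(1 + v) = 2*v/(1 + v))
Z(p, s) = -2 + s/3 + p*s/3 (Z(p, s) = -2 + (p*s + s)/3 = -2 + (s + p*s)/3 = -2 + (s/3 + p*s/3) = -2 + s/3 + p*s/3)
g(R) = -9/2 (g(R) = -2 - 2*(-5)/(1 - 5) = -2 - 2*(-5)/(-4) = -2 - 2*(-5)*(-1)/4 = -2 - 1*5/2 = -2 - 5/2 = -9/2)
(-27 + g(Z(P(q), 2)))² = (-27 - 9/2)² = (-63/2)² = 3969/4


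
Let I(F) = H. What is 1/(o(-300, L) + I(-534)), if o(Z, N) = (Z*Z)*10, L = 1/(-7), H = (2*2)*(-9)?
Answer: 1/899964 ≈ 1.1112e-6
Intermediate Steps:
H = -36 (H = 4*(-9) = -36)
I(F) = -36
L = -⅐ ≈ -0.14286
o(Z, N) = 10*Z² (o(Z, N) = Z²*10 = 10*Z²)
1/(o(-300, L) + I(-534)) = 1/(10*(-300)² - 36) = 1/(10*90000 - 36) = 1/(900000 - 36) = 1/899964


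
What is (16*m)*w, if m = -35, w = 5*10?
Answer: -28000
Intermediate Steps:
w = 50
(16*m)*w = (16*(-35))*50 = -560*50 = -28000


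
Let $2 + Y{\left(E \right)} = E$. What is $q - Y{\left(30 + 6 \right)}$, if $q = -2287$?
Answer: $-2321$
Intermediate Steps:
$Y{\left(E \right)} = -2 + E$
$q - Y{\left(30 + 6 \right)} = -2287 - \left(-2 + \left(30 + 6\right)\right) = -2287 - \left(-2 + 36\right) = -2287 - 34 = -2321$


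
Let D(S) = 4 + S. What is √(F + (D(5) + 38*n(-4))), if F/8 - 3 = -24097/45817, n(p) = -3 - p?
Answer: √140210603727/45817 ≈ 8.1727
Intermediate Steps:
F = 906832/45817 (F = 24 + 8*(-24097/45817) = 24 - 192776/45817 = 906832/45817 ≈ 19.792)
√(F + (D(5) + 38*n(-4))) = √(906832/45817 + ((4 + 5) + 38*(-3 - 1*(-4)))) = √(906832/45817 + (9 + 38*(-3 + 4))) = √(906832/45817 + (9 + 38*1)) = √(906832/45817 + (9 + 38)) = √(906832/45817 + 47) = √(3060231/45817) = √140210603727/45817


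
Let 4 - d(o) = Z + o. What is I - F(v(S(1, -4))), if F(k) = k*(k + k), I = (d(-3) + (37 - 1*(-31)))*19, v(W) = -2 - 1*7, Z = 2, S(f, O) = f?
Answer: 1225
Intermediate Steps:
d(o) = 2 - o (d(o) = 4 - (2 + o) = 4 + (-2 - o) = 2 - o)
v(W) = -9 (v(W) = -2 - 7 = -9)
I = 1387 (I = ((2 - 1*(-3)) + (37 - 1*(-31)))*19 = ((2 + 3) + (37 + 31))*19 = (5 + 68)*19 = 73*19 = 1387)
F(k) = 2*k² (F(k) = k*(2*k) = 2*k²)
I - F(v(S(1, -4))) = 1387 - 2*(-9)² = 1387 - 2*81 = 1387 - 1*162 = 1387 - 162 = 1225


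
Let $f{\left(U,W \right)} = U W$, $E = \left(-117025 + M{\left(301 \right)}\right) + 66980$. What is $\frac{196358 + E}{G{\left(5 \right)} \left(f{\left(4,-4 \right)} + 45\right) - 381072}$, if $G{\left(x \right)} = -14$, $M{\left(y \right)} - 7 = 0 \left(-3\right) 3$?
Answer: $- \frac{73160}{190739} \approx -0.38356$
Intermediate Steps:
$M{\left(y \right)} = 7$ ($M{\left(y \right)} = 7 + 0 \left(-3\right) 3 = 7 + 0 \cdot 3 = 7 + 0 = 7$)
$E = -50038$ ($E = \left(-117025 + 7\right) + 66980 = -117018 + 66980 = -50038$)
$\frac{196358 + E}{G{\left(5 \right)} \left(f{\left(4,-4 \right)} + 45\right) - 381072} = \frac{196358 - 50038}{- 14 \left(4 \left(-4\right) + 45\right) - 381072} = \frac{146320}{- 14 \left(-16 + 45\right) - 381072} = \frac{146320}{\left(-14\right) 29 - 381072} = \frac{146320}{-406 - 381072} = \frac{146320}{-381478} = 146320 \left(- \frac{1}{381478}\right) = - \frac{73160}{190739}$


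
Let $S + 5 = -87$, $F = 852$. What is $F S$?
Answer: $-78384$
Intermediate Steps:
$S = -92$ ($S = -5 - 87 = -92$)
$F S = 852 \left(-92\right) = -78384$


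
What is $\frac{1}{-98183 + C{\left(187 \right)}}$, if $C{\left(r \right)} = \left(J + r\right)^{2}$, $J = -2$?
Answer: $- \frac{1}{63958} \approx -1.5635 \cdot 10^{-5}$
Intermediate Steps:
$C{\left(r \right)} = \left(-2 + r\right)^{2}$
$\frac{1}{-98183 + C{\left(187 \right)}} = \frac{1}{-98183 + \left(-2 + 187\right)^{2}} = \frac{1}{-98183 + 185^{2}} = \frac{1}{-98183 + 34225} = \frac{1}{-63958} = - \frac{1}{63958}$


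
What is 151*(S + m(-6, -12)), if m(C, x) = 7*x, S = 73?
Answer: -1661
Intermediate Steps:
151*(S + m(-6, -12)) = 151*(73 + 7*(-12)) = 151*(73 - 84) = 151*(-11) = -1661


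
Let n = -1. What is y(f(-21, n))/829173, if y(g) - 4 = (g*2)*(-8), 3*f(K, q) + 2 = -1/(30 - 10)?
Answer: 224/12437595 ≈ 1.8010e-5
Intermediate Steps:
f(K, q) = -41/60 (f(K, q) = -⅔ + (-1/(30 - 10))/3 = -⅔ + (-1/20)/3 = -⅔ + (-1*1/20)/3 = -⅔ + (⅓)*(-1/20) = -⅔ - 1/60 = -41/60)
y(g) = 4 - 16*g (y(g) = 4 + (g*2)*(-8) = 4 + (2*g)*(-8) = 4 - 16*g)
y(f(-21, n))/829173 = (4 - 16*(-41/60))/829173 = (4 + 164/15)*(1/829173) = (224/15)*(1/829173) = 224/12437595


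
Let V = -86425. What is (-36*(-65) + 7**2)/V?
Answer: -2389/86425 ≈ -0.027642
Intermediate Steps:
(-36*(-65) + 7**2)/V = (-36*(-65) + 7**2)/(-86425) = (2340 + 49)*(-1/86425) = 2389*(-1/86425) = -2389/86425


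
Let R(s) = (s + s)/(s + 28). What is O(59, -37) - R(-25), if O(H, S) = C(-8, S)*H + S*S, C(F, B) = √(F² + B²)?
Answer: 4157/3 + 59*√1433 ≈ 3619.1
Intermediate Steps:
C(F, B) = √(B² + F²)
O(H, S) = S² + H*√(64 + S²) (O(H, S) = √(S² + (-8)²)*H + S*S = √(S² + 64)*H + S² = √(64 + S²)*H + S² = H*√(64 + S²) + S² = S² + H*√(64 + S²))
R(s) = 2*s/(28 + s) (R(s) = (2*s)/(28 + s) = 2*s/(28 + s))
O(59, -37) - R(-25) = ((-37)² + 59*√(64 + (-37)²)) - 2*(-25)/(28 - 25) = (1369 + 59*√(64 + 1369)) - 2*(-25)/3 = (1369 + 59*√1433) - 2*(-25)/3 = (1369 + 59*√1433) - 1*(-50/3) = (1369 + 59*√1433) + 50/3 = 4157/3 + 59*√1433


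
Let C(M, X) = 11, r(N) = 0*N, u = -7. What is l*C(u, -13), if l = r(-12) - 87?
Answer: -957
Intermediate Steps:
r(N) = 0
l = -87 (l = 0 - 87 = -87)
l*C(u, -13) = -87*11 = -957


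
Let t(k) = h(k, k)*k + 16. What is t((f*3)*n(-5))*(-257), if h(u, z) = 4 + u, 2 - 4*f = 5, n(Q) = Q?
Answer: -771257/16 ≈ -48204.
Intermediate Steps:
f = -¾ (f = ½ - ¼*5 = ½ - 5/4 = -¾ ≈ -0.75000)
t(k) = 16 + k*(4 + k) (t(k) = (4 + k)*k + 16 = k*(4 + k) + 16 = 16 + k*(4 + k))
t((f*3)*n(-5))*(-257) = (16 + (-¾*3*(-5))*(4 - ¾*3*(-5)))*(-257) = (16 + (-9/4*(-5))*(4 - 9/4*(-5)))*(-257) = (16 + 45*(4 + 45/4)/4)*(-257) = (16 + (45/4)*(61/4))*(-257) = (16 + 2745/16)*(-257) = (3001/16)*(-257) = -771257/16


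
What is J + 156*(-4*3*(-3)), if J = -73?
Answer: 5543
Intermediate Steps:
J + 156*(-4*3*(-3)) = -73 + 156*(-4*3*(-3)) = -73 + 156*(-12*(-3)) = -73 + 156*36 = -73 + 5616 = 5543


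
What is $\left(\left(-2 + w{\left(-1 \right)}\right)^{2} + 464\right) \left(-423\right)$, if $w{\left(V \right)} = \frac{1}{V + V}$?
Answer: $- \frac{795663}{4} \approx -1.9892 \cdot 10^{5}$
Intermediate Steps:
$w{\left(V \right)} = \frac{1}{2 V}$
$\left(\left(-2 + w{\left(-1 \right)}\right)^{2} + 464\right) \left(-423\right) = \left(\left(-2 + \frac{1}{2 \left(-1\right)}\right)^{2} + 464\right) \left(-423\right) = \left(\left(-2 + \frac{1}{2} \left(-1\right)\right)^{2} + 464\right) \left(-423\right) = \left(\left(-2 - \frac{1}{2}\right)^{2} + 464\right) \left(-423\right) = \left(\left(- \frac{5}{2}\right)^{2} + 464\right) \left(-423\right) = \left(\frac{25}{4} + 464\right) \left(-423\right) = \frac{1881}{4} \left(-423\right) = - \frac{795663}{4}$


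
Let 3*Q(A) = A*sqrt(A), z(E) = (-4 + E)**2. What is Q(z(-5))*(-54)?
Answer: -13122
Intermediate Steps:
Q(A) = A**(3/2)/3 (Q(A) = (A*sqrt(A))/3 = A**(3/2)/3)
Q(z(-5))*(-54) = (((-4 - 5)**2)**(3/2)/3)*(-54) = (((-9)**2)**(3/2)/3)*(-54) = (81**(3/2)/3)*(-54) = ((1/3)*729)*(-54) = 243*(-54) = -13122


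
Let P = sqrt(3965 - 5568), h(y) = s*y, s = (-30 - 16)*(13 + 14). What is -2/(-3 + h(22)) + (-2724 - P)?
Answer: -74438746/27327 - I*sqrt(1603) ≈ -2724.0 - 40.037*I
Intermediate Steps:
s = -1242 (s = -46*27 = -1242)
h(y) = -1242*y
P = I*sqrt(1603) (P = sqrt(-1603) = I*sqrt(1603) ≈ 40.037*I)
-2/(-3 + h(22)) + (-2724 - P) = -2/(-3 - 1242*22) + (-2724 - I*sqrt(1603)) = -2/(-3 - 27324) + (-2724 - I*sqrt(1603)) = -2/(-27327) + (-2724 - I*sqrt(1603)) = -2*(-1/27327) + (-2724 - I*sqrt(1603)) = 2/27327 + (-2724 - I*sqrt(1603)) = -74438746/27327 - I*sqrt(1603)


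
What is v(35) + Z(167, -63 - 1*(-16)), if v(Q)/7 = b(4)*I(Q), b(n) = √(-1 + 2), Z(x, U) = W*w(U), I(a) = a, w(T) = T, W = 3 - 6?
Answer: 386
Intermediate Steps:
W = -3
Z(x, U) = -3*U
b(n) = 1 (b(n) = √1 = 1)
v(Q) = 7*Q (v(Q) = 7*(1*Q) = 7*Q)
v(35) + Z(167, -63 - 1*(-16)) = 7*35 - 3*(-63 - 1*(-16)) = 245 - 3*(-63 + 16) = 245 - 3*(-47) = 245 + 141 = 386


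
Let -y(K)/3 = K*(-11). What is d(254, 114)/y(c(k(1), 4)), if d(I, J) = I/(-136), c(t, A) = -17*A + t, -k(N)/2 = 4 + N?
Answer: 127/175032 ≈ 0.00072558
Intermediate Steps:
k(N) = -8 - 2*N (k(N) = -2*(4 + N) = -8 - 2*N)
c(t, A) = t - 17*A
d(I, J) = -I/136 (d(I, J) = I*(-1/136) = -I/136)
y(K) = 33*K (y(K) = -3*K*(-11) = -(-33)*K = 33*K)
d(254, 114)/y(c(k(1), 4)) = (-1/136*254)/((33*((-8 - 2*1) - 17*4))) = -127*1/(33*((-8 - 2) - 68))/68 = -127*1/(33*(-10 - 68))/68 = -127/(68*(33*(-78))) = -127/68/(-2574) = -127/68*(-1/2574) = 127/175032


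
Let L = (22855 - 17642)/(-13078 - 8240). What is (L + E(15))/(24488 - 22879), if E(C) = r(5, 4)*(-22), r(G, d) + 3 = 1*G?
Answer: -943205/34300662 ≈ -0.027498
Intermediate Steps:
L = -5213/21318 (L = 5213/(-21318) = 5213*(-1/21318) = -5213/21318 ≈ -0.24454)
r(G, d) = -3 + G (r(G, d) = -3 + 1*G = -3 + G)
E(C) = -44 (E(C) = (-3 + 5)*(-22) = 2*(-22) = -44)
(L + E(15))/(24488 - 22879) = (-5213/21318 - 44)/(24488 - 22879) = -943205/21318/1609 = -943205/21318*1/1609 = -943205/34300662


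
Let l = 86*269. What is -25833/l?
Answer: -25833/23134 ≈ -1.1167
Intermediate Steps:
l = 23134
-25833/l = -25833/23134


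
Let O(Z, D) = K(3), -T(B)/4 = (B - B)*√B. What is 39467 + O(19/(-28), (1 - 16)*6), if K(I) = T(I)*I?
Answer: 39467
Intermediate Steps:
T(B) = 0 (T(B) = -4*(B - B)*√B = -0*√B = -4*0 = 0)
K(I) = 0 (K(I) = 0*I = 0)
O(Z, D) = 0
39467 + O(19/(-28), (1 - 16)*6) = 39467 + 0 = 39467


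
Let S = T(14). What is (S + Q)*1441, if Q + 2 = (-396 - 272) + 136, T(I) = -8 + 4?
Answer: -775258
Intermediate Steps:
T(I) = -4
S = -4
Q = -534 (Q = -2 + ((-396 - 272) + 136) = -2 + (-668 + 136) = -2 - 532 = -534)
(S + Q)*1441 = (-4 - 534)*1441 = -538*1441 = -775258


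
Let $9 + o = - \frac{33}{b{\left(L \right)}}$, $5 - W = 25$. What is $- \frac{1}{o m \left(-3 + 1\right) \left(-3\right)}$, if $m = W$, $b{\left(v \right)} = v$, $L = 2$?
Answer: $- \frac{1}{3060} \approx -0.0003268$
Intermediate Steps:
$W = -20$ ($W = 5 - 25 = -20$)
$m = -20$
$o = - \frac{51}{2}$ ($o = -9 - \frac{33}{2} = - \frac{51}{2} \approx -25.5$)
$- \frac{1}{o m \left(-3 + 1\right) \left(-3\right)} = - \frac{1}{\left(- \frac{51}{2}\right) \left(-20\right) \left(-3 + 1\right) \left(-3\right)} = - \frac{1}{510 \left(\left(-2\right) \left(-3\right)\right)} = - \frac{1}{510 \cdot 6} = - \frac{1}{3060}$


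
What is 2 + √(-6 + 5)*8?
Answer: 2 + 8*I ≈ 2.0 + 8.0*I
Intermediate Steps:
2 + √(-6 + 5)*8 = 2 + √(-1)*8 = 2 + I*8 = 2 + 8*I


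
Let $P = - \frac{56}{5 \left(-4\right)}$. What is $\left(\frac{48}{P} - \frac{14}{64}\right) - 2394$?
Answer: $- \frac{532465}{224} \approx -2377.1$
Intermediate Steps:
$P = \frac{14}{5}$ ($P = - \frac{56}{-20} = \left(-56\right) \left(- \frac{1}{20}\right) = \frac{14}{5} \approx 2.8$)
$\left(\frac{48}{P} - \frac{14}{64}\right) - 2394 = \left(\frac{48}{\frac{14}{5}} - \frac{14}{64}\right) - 2394 = \left(48 \cdot \frac{5}{14} - \frac{7}{32}\right) - 2394 = \left(\frac{120}{7} - \frac{7}{32}\right) - 2394 = \frac{3791}{224} - 2394 = - \frac{532465}{224}$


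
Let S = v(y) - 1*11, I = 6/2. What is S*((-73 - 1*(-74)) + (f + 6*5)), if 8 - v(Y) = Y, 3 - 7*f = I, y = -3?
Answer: 0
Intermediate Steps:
I = 3 (I = 6*(½) = 3)
f = 0 (f = 3/7 - ⅐*3 = 3/7 - 3/7 = 0)
v(Y) = 8 - Y
S = 0 (S = (8 - 1*(-3)) - 1*11 = (8 + 3) - 11 = 11 - 11 = 0)
S*((-73 - 1*(-74)) + (f + 6*5)) = 0*((-73 - 1*(-74)) + (0 + 6*5)) = 0*((-73 + 74) + (0 + 30)) = 0*(1 + 30) = 0*31 = 0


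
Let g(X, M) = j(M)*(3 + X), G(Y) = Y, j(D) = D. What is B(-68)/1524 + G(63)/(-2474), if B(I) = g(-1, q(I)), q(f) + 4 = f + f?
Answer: -197183/942594 ≈ -0.20919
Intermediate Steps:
q(f) = -4 + 2*f (q(f) = -4 + (f + f) = -4 + 2*f)
g(X, M) = M*(3 + X)
B(I) = -8 + 4*I (B(I) = (-4 + 2*I)*(3 - 1) = (-4 + 2*I)*2 = -8 + 4*I)
B(-68)/1524 + G(63)/(-2474) = (-8 + 4*(-68))/1524 + 63/(-2474) = (-8 - 272)*(1/1524) + 63*(-1/2474) = -280*1/1524 - 63/2474 = -70/381 - 63/2474 = -197183/942594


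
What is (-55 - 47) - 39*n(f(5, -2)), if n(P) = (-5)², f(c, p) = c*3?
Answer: -1077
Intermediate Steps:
f(c, p) = 3*c
n(P) = 25
(-55 - 47) - 39*n(f(5, -2)) = (-55 - 47) - 39*25 = -102 - 975 = -1077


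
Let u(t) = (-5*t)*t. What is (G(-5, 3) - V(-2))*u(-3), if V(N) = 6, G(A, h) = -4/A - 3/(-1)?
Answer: 99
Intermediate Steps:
G(A, h) = 3 - 4/A (G(A, h) = -4/A - 3*(-1) = -4/A + 3 = 3 - 4/A)
u(t) = -5*t²
(G(-5, 3) - V(-2))*u(-3) = ((3 - 4/(-5)) - 1*6)*(-5*(-3)²) = ((3 - 4*(-⅕)) - 6)*(-5*9) = ((3 + ⅘) - 6)*(-45) = (19/5 - 6)*(-45) = -11/5*(-45) = 99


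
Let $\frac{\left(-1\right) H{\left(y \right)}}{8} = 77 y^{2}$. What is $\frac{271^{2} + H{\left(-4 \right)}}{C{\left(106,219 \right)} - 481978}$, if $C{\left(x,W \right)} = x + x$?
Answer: $- \frac{63585}{481766} \approx -0.13198$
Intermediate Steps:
$H{\left(y \right)} = - 616 y^{2}$ ($H{\left(y \right)} = - 8 \cdot 77 y^{2} = - 616 y^{2}$)
$C{\left(x,W \right)} = 2 x$
$\frac{271^{2} + H{\left(-4 \right)}}{C{\left(106,219 \right)} - 481978} = \frac{271^{2} - 616 \left(-4\right)^{2}}{2 \cdot 106 - 481978} = \frac{73441 - 9856}{212 - 481978} = \frac{73441 - 9856}{-481766} = 63585 \left(- \frac{1}{481766}\right) = - \frac{63585}{481766}$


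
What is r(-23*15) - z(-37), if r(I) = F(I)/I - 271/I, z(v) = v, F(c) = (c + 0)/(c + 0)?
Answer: 869/23 ≈ 37.783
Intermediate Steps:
F(c) = 1 (F(c) = c/c = 1)
r(I) = -270/I (r(I) = 1/I - 271/I = -270/I)
r(-23*15) - z(-37) = -270/((-23*15)) - 1*(-37) = -270/(-345) + 37 = -270*(-1/345) + 37 = 18/23 + 37 = 869/23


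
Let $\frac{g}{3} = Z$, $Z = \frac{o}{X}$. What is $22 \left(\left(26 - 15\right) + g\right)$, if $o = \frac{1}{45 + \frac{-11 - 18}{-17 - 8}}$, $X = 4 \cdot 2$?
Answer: $\frac{1117897}{4616} \approx 242.18$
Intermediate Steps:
$X = 8$
$o = \frac{25}{1154}$ ($o = \frac{1}{45 - \frac{29}{-25}} = \frac{1}{45 - - \frac{29}{25}} = \frac{1}{45 + \frac{29}{25}} = \frac{1}{\frac{1154}{25}} = \frac{25}{1154} \approx 0.021664$)
$Z = \frac{25}{9232}$ ($Z = \frac{25}{1154 \cdot 8} = \frac{25}{1154} \cdot \frac{1}{8} = \frac{25}{9232} \approx 0.002708$)
$g = \frac{75}{9232}$ ($g = 3 \cdot \frac{25}{9232} = \frac{75}{9232} \approx 0.0081239$)
$22 \left(\left(26 - 15\right) + g\right) = 22 \left(\left(26 - 15\right) + \frac{75}{9232}\right) = 22 \left(11 + \frac{75}{9232}\right) = 22 \cdot \frac{101627}{9232} = \frac{1117897}{4616}$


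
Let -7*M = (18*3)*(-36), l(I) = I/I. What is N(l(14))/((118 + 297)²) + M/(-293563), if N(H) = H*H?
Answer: -332750459/353912213725 ≈ -0.00094021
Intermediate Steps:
l(I) = 1
N(H) = H²
M = 1944/7 (M = -18*3*(-36)/7 = -54*(-36)/7 = -⅐*(-1944) = 1944/7 ≈ 277.71)
N(l(14))/((118 + 297)²) + M/(-293563) = 1²/((118 + 297)²) + (1944/7)/(-293563) = 1/415² + (1944/7)*(-1/293563) = 1/172225 - 1944/2054941 = -332750459/353912213725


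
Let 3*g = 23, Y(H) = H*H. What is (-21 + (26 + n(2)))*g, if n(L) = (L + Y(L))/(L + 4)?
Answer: 46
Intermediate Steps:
Y(H) = H²
n(L) = (L + L²)/(4 + L) (n(L) = (L + L²)/(L + 4) = (L + L²)/(4 + L))
g = 23/3 (g = (⅓)*23 = 23/3 ≈ 7.6667)
(-21 + (26 + n(2)))*g = (-21 + (26 + 2*(1 + 2)/(4 + 2)))*(23/3) = (-21 + (26 + 2*3/6))*(23/3) = (-21 + (26 + 2*(⅙)*3))*(23/3) = (-21 + (26 + 1))*(23/3) = (-21 + 27)*(23/3) = 6*(23/3) = 46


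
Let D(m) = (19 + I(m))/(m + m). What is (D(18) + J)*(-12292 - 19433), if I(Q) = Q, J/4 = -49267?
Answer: 25007798775/4 ≈ 6.2519e+9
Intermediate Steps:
J = -197068 (J = 4*(-49267) = -197068)
D(m) = (19 + m)/(2*m) (D(m) = (19 + m)/(m + m) = (19 + m)/((2*m)) = (19 + m)*(1/(2*m)) = (19 + m)/(2*m))
(D(18) + J)*(-12292 - 19433) = ((1/2)*(19 + 18)/18 - 197068)*(-12292 - 19433) = ((1/2)*(1/18)*37 - 197068)*(-31725) = (37/36 - 197068)*(-31725) = -7094411/36*(-31725) = 25007798775/4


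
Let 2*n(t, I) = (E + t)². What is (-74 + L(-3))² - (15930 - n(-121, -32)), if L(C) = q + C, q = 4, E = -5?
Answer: -2663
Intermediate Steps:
n(t, I) = (-5 + t)²/2
L(C) = 4 + C
(-74 + L(-3))² - (15930 - n(-121, -32)) = (-74 + (4 - 3))² - (15930 - (-5 - 121)²/2) = (-74 + 1)² - (15930 - (-126)²/2) = (-73)² - (15930 - 15876/2) = 5329 - (15930 - 1*7938) = 5329 - (15930 - 7938) = 5329 - 1*7992 = 5329 - 7992 = -2663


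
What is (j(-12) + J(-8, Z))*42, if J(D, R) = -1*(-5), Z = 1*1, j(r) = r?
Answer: -294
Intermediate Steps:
Z = 1
J(D, R) = 5
(j(-12) + J(-8, Z))*42 = (-12 + 5)*42 = -7*42 = -294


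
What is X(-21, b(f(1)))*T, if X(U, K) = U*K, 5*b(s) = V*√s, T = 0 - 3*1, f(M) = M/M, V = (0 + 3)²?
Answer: 567/5 ≈ 113.40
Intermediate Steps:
V = 9 (V = 3² = 9)
f(M) = 1
T = -3 (T = 0 - 3 = -3)
b(s) = 9*√s/5 (b(s) = (9*√s)/5 = 9*√s/5)
X(U, K) = K*U
X(-21, b(f(1)))*T = ((9*√1/5)*(-21))*(-3) = (((9/5)*1)*(-21))*(-3) = ((9/5)*(-21))*(-3) = -189/5*(-3) = 567/5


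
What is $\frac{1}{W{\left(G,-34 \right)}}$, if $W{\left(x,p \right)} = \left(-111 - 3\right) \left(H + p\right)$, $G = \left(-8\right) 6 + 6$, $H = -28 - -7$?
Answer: $\frac{1}{6270} \approx 0.00015949$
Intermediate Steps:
$H = -21$ ($H = -28 + 7 = -21$)
$G = -42$ ($G = -48 + 6 = -42$)
$W{\left(x,p \right)} = 2394 - 114 p$ ($W{\left(x,p \right)} = \left(-111 - 3\right) \left(-21 + p\right) = - 114 \left(-21 + p\right) = 2394 - 114 p$)
$\frac{1}{W{\left(G,-34 \right)}} = \frac{1}{2394 - -3876} = \frac{1}{2394 + 3876} = \frac{1}{6270}$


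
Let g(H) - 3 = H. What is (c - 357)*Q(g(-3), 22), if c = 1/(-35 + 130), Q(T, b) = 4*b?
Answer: -2984432/95 ≈ -31415.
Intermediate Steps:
g(H) = 3 + H
c = 1/95 ≈ 0.010526
(c - 357)*Q(g(-3), 22) = (1/95 - 357)*(4*22) = -33914/95*88 = -2984432/95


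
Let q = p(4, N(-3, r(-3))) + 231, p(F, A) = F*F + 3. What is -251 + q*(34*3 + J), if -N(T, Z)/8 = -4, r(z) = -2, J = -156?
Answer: -13751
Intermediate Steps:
N(T, Z) = 32 (N(T, Z) = -8*(-4) = 32)
p(F, A) = 3 + F² (p(F, A) = F² + 3 = 3 + F²)
q = 250 (q = (3 + 4²) + 231 = (3 + 16) + 231 = 19 + 231 = 250)
-251 + q*(34*3 + J) = -251 + 250*(34*3 - 156) = -251 + 250*(102 - 156) = -251 + 250*(-54) = -251 - 13500 = -13751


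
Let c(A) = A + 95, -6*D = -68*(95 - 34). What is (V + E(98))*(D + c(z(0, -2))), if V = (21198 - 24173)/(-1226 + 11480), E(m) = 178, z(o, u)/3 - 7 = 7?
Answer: 4528258945/30762 ≈ 1.4720e+5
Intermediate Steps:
z(o, u) = 42 (z(o, u) = 21 + 3*7 = 21 + 21 = 42)
V = -2975/10254 ≈ -0.29013
D = 2074/3 (D = -(-34)*(95 - 34)/3 = -(-34)*61/3 = -1/6*(-4148) = 2074/3 ≈ 691.33)
c(A) = 95 + A
(V + E(98))*(D + c(z(0, -2))) = (-2975/10254 + 178)*(2074/3 + (95 + 42)) = 1822237*(2074/3 + 137)/10254 = (1822237/10254)*(2485/3) = 4528258945/30762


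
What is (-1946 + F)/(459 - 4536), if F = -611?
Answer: 2557/4077 ≈ 0.62718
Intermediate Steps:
(-1946 + F)/(459 - 4536) = (-1946 - 611)/(459 - 4536) = -2557/(-4077) = -2557*(-1/4077) = 2557/4077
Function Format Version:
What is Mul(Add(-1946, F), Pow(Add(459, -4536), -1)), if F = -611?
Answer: Rational(2557, 4077) ≈ 0.62718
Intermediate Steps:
Mul(Add(-1946, F), Pow(Add(459, -4536), -1)) = Mul(Add(-1946, -611), Pow(Add(459, -4536), -1)) = Mul(-2557, Pow(-4077, -1)) = Mul(-2557, Rational(-1, 4077)) = Rational(2557, 4077)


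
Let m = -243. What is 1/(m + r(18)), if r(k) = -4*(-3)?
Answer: -1/231 ≈ -0.0043290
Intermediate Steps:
r(k) = 12
1/(m + r(18)) = 1/(-243 + 12) = 1/(-231) = -1/231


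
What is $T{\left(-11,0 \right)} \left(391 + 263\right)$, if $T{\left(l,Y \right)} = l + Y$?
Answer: $-7194$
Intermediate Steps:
$T{\left(l,Y \right)} = Y + l$
$T{\left(-11,0 \right)} \left(391 + 263\right) = \left(0 - 11\right) \left(391 + 263\right) = \left(-11\right) 654 = -7194$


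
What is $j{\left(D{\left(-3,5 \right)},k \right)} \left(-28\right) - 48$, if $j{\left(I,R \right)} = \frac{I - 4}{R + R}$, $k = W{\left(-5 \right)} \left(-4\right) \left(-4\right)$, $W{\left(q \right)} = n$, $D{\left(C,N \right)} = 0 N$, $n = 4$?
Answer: $- \frac{377}{8} \approx -47.125$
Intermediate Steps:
$D{\left(C,N \right)} = 0$
$W{\left(q \right)} = 4$
$k = 64$ ($k = 4 \left(-4\right) \left(-4\right) = \left(-16\right) \left(-4\right) = 64$)
$j{\left(I,R \right)} = \frac{-4 + I}{2 R}$
$j{\left(D{\left(-3,5 \right)},k \right)} \left(-28\right) - 48 = \frac{-4 + 0}{2 \cdot 64} \left(-28\right) - 48 = \frac{1}{2} \cdot \frac{1}{64} \left(-4\right) \left(-28\right) - 48 = \left(- \frac{1}{32}\right) \left(-28\right) - 48 = \frac{7}{8} - 48 = - \frac{377}{8}$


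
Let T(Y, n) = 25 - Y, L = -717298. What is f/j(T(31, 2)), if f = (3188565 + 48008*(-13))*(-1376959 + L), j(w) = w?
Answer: 5370640400477/6 ≈ 8.9511e+11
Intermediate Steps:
f = -5370640400477 (f = (3188565 + 48008*(-13))*(-1376959 - 717298) = (3188565 - 624104)*(-2094257) = 2564461*(-2094257) = -5370640400477)
f/j(T(31, 2)) = -5370640400477/(25 - 1*31) = -5370640400477/(25 - 31) = -5370640400477/(-6) = -5370640400477*(-⅙) = 5370640400477/6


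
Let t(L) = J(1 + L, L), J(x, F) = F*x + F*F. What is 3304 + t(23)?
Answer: 4385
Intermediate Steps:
J(x, F) = F² + F*x (J(x, F) = F*x + F² = F² + F*x)
t(L) = L*(1 + 2*L) (t(L) = L*(L + (1 + L)) = L*(1 + 2*L))
3304 + t(23) = 3304 + 23*(1 + 2*23) = 3304 + 23*(1 + 46) = 3304 + 23*47 = 3304 + 1081 = 4385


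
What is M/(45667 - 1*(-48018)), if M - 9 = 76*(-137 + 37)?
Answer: -7591/93685 ≈ -0.081027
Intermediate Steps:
M = -7591 (M = 9 + 76*(-137 + 37) = 9 + 76*(-100) = 9 - 7600 = -7591)
M/(45667 - 1*(-48018)) = -7591/(45667 - 1*(-48018)) = -7591/(45667 + 48018) = -7591/93685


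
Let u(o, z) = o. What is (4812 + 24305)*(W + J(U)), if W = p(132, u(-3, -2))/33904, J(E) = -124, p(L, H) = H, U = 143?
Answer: -122410750583/33904 ≈ -3.6105e+6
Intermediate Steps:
W = -3/33904 ≈ -8.8485e-5
(4812 + 24305)*(W + J(U)) = (4812 + 24305)*(-3/33904 - 124) = 29117*(-4204099/33904) = -122410750583/33904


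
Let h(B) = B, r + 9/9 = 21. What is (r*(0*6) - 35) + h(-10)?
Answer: -45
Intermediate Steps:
r = 20 (r = -1 + 21 = 20)
(r*(0*6) - 35) + h(-10) = (20*(0*6) - 35) - 10 = (20*0 - 35) - 10 = (0 - 35) - 10 = -35 - 10 = -45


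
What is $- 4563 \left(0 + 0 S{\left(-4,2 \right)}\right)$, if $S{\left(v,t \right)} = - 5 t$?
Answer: $0$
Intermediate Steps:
$- 4563 \left(0 + 0 S{\left(-4,2 \right)}\right) = - 4563 \left(0 + 0 \left(\left(-5\right) 2\right)\right) = - 4563 \left(0 + 0 \left(-10\right)\right) = - 4563 \left(0 + 0\right) = \left(-4563\right) 0 = 0$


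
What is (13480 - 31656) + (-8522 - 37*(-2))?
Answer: -26624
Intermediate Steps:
(13480 - 31656) + (-8522 - 37*(-2)) = -18176 + (-8522 + 74) = -18176 - 8448 = -26624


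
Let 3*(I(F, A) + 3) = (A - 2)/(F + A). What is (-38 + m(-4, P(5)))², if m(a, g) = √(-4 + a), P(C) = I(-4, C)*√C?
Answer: 1436 - 152*I*√2 ≈ 1436.0 - 214.96*I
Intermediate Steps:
I(F, A) = -3 + (-2 + A)/(3*(A + F)) (I(F, A) = -3 + ((A - 2)/(F + A))/3 = -3 + ((-2 + A)/(A + F))/3 = -3 + (-2 + A)/(3*(A + F)))
P(C) = √C*(34 - 8*C)/(3*(-4 + C)) (P(C) = ((-2 - 9*(-4) - 8*C)/(3*(C - 4)))*√C = ((-2 + 36 - 8*C)/(3*(-4 + C)))*√C = ((34 - 8*C)/(3*(-4 + C)))*√C = √C*(34 - 8*C)/(3*(-4 + C)))
(-38 + m(-4, P(5)))² = (-38 + √(-4 - 4))² = (-38 + √(-8))² = (-38 + 2*I*√2)²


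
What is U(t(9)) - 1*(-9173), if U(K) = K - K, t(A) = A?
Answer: 9173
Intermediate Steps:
U(K) = 0
U(t(9)) - 1*(-9173) = 0 - 1*(-9173) = 0 + 9173 = 9173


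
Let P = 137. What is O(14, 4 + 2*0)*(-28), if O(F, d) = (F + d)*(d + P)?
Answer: -71064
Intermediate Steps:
O(F, d) = (137 + d)*(F + d) (O(F, d) = (F + d)*(d + 137) = (F + d)*(137 + d) = (137 + d)*(F + d))
O(14, 4 + 2*0)*(-28) = ((4 + 2*0)² + 137*14 + 137*(4 + 2*0) + 14*(4 + 2*0))*(-28) = ((4 + 0)² + 1918 + 137*(4 + 0) + 14*(4 + 0))*(-28) = (4² + 1918 + 137*4 + 14*4)*(-28) = (16 + 1918 + 548 + 56)*(-28) = 2538*(-28) = -71064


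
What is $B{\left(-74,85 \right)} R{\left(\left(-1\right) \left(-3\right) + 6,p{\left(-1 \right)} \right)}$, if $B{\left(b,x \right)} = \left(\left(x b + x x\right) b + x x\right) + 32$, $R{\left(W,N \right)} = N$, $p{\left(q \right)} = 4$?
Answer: $-247732$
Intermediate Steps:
$B{\left(b,x \right)} = 32 + x^{2} + b \left(x^{2} + b x\right)$ ($B{\left(b,x \right)} = \left(\left(b x + x^{2}\right) b + x^{2}\right) + 32 = \left(\left(x^{2} + b x\right) b + x^{2}\right) + 32 = \left(b \left(x^{2} + b x\right) + x^{2}\right) + 32 = \left(x^{2} + b \left(x^{2} + b x\right)\right) + 32 = 32 + x^{2} + b \left(x^{2} + b x\right)$)
$B{\left(-74,85 \right)} R{\left(\left(-1\right) \left(-3\right) + 6,p{\left(-1 \right)} \right)} = \left(32 + 85^{2} - 74 \cdot 85^{2} + 85 \left(-74\right)^{2}\right) 4 = \left(32 + 7225 - 534650 + 85 \cdot 5476\right) 4 = \left(32 + 7225 - 534650 + 465460\right) 4 = \left(-61933\right) 4 = -247732$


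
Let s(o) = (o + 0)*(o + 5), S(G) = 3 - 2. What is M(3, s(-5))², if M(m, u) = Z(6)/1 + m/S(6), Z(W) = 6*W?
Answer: 1521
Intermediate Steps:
S(G) = 1
s(o) = o*(5 + o)
M(m, u) = 36 + m (M(m, u) = (6*6)/1 + m/1 = 36*1 + m*1 = 36 + m)
M(3, s(-5))² = (36 + 3)² = 39² = 1521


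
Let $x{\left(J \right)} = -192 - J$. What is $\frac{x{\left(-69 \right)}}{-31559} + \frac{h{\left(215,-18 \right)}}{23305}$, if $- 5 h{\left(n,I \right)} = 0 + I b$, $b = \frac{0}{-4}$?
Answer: $\frac{123}{31559} \approx 0.0038975$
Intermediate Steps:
$b = 0$ ($b = 0 \left(- \frac{1}{4}\right) = 0$)
$h{\left(n,I \right)} = 0$ ($h{\left(n,I \right)} = - \frac{0 + I 0}{5} = - \frac{0 + 0}{5} = \left(- \frac{1}{5}\right) 0 = 0$)
$\frac{x{\left(-69 \right)}}{-31559} + \frac{h{\left(215,-18 \right)}}{23305} = \frac{-192 - -69}{-31559} + \frac{0}{23305} = \left(-192 + 69\right) \left(- \frac{1}{31559}\right) + 0 \cdot \frac{1}{23305} = \left(-123\right) \left(- \frac{1}{31559}\right) + 0 = \frac{123}{31559} + 0 = \frac{123}{31559}$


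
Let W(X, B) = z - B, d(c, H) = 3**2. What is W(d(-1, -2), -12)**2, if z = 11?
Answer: 529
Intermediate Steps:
d(c, H) = 9
W(X, B) = 11 - B
W(d(-1, -2), -12)**2 = (11 - 1*(-12))**2 = (11 + 12)**2 = 23**2 = 529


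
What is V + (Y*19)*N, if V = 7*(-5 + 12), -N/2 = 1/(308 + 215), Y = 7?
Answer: 25361/523 ≈ 48.491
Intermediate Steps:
N = -2/523 (N = -2/(308 + 215) = -2/523 ≈ -0.0038241)
V = 49 (V = 7*7 = 49)
V + (Y*19)*N = 49 + (7*19)*(-2/523) = 49 + 133*(-2/523) = 49 - 266/523 = 25361/523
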